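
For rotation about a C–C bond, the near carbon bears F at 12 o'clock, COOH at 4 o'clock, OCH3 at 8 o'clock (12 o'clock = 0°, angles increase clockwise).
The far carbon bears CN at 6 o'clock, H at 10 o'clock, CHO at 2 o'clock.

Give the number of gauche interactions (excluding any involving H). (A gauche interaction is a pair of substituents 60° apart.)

Non-H gauche pairs: F(0°)/CHO(60°); COOH(120°)/CN(180°); COOH(120°)/CHO(60°); OCH3(240°)/CN(180°) — 4 interactions.

4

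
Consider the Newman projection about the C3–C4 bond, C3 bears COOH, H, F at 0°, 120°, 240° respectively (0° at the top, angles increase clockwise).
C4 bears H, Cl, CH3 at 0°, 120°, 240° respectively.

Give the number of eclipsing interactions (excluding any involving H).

Non-H eclipsing pairs: F(240°)/CH3(240°) — 1 interaction.

1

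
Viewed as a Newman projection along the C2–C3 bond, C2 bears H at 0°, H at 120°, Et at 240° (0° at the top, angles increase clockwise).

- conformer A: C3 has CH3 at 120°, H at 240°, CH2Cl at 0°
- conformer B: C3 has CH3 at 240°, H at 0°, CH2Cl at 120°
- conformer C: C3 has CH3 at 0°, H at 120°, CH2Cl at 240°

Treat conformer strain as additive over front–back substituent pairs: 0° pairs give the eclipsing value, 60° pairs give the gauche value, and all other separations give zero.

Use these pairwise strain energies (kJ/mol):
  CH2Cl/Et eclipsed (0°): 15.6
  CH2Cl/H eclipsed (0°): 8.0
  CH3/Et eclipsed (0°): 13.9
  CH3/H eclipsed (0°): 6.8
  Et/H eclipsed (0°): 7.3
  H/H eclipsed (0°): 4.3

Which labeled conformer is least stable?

C

A (eclipsed): H(0°)/CH2Cl(0°) eclipsed 8.0; H(120°)/CH3(120°) eclipsed 6.8; Et(240°)/H(240°) eclipsed 7.3 → 22.1 kJ/mol.
B (eclipsed): H(0°)/H(0°) eclipsed 4.3; H(120°)/CH2Cl(120°) eclipsed 8.0; Et(240°)/CH3(240°) eclipsed 13.9 → 26.2 kJ/mol.
C (eclipsed): H(0°)/CH3(0°) eclipsed 6.8; H(120°)/H(120°) eclipsed 4.3; Et(240°)/CH2Cl(240°) eclipsed 15.6 → 26.7 kJ/mol.
C has the highest total (26.7 kJ/mol).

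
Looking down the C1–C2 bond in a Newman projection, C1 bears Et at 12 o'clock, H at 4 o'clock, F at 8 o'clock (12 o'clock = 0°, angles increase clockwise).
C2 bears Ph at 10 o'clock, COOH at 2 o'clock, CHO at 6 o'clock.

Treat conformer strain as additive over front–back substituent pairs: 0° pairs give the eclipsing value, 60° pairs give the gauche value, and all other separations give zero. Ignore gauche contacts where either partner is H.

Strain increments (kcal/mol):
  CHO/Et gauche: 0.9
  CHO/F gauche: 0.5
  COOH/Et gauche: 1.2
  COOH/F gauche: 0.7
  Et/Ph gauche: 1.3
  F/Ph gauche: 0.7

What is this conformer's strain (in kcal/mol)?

3.7 kcal/mol

This conformer (staggered): Et(0°)/Ph(300°) gauche 1.3; Et(0°)/COOH(60°) gauche 1.2; F(240°)/Ph(300°) gauche 0.7; F(240°)/CHO(180°) gauche 0.5 → 3.7 kcal/mol.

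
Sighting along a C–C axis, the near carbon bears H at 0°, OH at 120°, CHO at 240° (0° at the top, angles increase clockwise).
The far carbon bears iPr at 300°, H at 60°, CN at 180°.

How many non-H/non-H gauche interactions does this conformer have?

Non-H gauche pairs: OH(120°)/CN(180°); CHO(240°)/iPr(300°); CHO(240°)/CN(180°) — 3 interactions.

3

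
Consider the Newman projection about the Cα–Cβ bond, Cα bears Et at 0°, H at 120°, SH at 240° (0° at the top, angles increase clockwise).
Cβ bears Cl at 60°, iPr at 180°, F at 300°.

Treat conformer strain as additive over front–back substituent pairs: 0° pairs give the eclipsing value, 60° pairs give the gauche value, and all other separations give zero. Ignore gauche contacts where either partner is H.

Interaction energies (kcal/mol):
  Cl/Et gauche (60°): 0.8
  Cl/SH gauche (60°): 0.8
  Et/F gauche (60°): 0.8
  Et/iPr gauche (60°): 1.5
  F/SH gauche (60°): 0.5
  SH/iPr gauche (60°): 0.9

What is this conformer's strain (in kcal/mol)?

3.0 kcal/mol

This conformer (staggered): Et(0°)/Cl(60°) gauche 0.8; Et(0°)/F(300°) gauche 0.8; SH(240°)/iPr(180°) gauche 0.9; SH(240°)/F(300°) gauche 0.5 → 3.0 kcal/mol.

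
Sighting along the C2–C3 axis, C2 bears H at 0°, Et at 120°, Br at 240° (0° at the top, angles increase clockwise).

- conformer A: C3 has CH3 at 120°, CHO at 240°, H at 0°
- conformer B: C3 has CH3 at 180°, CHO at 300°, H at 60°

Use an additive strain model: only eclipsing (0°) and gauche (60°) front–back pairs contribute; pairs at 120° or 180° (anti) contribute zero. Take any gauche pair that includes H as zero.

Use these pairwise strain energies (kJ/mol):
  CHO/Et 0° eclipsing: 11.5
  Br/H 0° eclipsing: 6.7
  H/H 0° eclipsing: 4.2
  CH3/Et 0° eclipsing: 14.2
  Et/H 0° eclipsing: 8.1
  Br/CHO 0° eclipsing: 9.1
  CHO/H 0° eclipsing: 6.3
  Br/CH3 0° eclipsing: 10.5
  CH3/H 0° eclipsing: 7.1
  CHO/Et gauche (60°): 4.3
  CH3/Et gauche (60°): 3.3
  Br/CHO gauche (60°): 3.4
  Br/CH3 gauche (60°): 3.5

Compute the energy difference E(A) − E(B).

A is eclipsed. H at 0° is eclipsed with H at 0° (4.2); Et at 120° is eclipsed with CH3 at 120° (14.2); Br at 240° is eclipsed with CHO at 240° (9.1). Total 27.5 kJ/mol.
B is staggered. Et at 120° is gauche with CH3 at 180° (3.3); Br at 240° is gauche with CH3 at 180° (3.5); Br at 240° is gauche with CHO at 300° (3.4). Total 10.2 kJ/mol.
E(A) − E(B) = 27.5 − 10.2 = +17.3 kJ/mol.

+17.3 kJ/mol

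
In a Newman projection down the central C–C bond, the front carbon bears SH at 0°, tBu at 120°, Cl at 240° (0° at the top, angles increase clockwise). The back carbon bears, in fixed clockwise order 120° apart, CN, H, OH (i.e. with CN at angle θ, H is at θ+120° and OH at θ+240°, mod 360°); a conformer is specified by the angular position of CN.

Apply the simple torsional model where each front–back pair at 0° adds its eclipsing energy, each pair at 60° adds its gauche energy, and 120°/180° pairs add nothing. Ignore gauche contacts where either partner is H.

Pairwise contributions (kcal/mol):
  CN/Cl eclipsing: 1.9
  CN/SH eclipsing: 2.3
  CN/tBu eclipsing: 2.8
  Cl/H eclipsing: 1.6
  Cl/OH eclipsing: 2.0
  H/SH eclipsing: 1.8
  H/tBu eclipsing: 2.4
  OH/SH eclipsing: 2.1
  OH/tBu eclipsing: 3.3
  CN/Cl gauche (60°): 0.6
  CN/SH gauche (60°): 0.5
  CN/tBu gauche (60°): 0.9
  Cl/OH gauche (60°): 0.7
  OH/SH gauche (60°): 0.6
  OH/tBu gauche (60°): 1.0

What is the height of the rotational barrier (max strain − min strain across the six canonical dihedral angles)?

4.3 kcal/mol

CN at 0° is eclipsed. SH at 0° is eclipsed with CN at 0° (2.3); tBu at 120° is eclipsed with H at 120° (2.4); Cl at 240° is eclipsed with OH at 240° (2.0). Total 6.7 kcal/mol.
CN at 60° is staggered. SH at 0° is gauche with CN at 60° (0.5); SH at 0° is gauche with OH at 300° (0.6); tBu at 120° is gauche with CN at 60° (0.9); Cl at 240° is gauche with OH at 300° (0.7). Total 2.7 kcal/mol.
CN at 120° is eclipsed. SH at 0° is eclipsed with OH at 0° (2.1); tBu at 120° is eclipsed with CN at 120° (2.8); Cl at 240° is eclipsed with H at 240° (1.6). Total 6.5 kcal/mol.
CN at 180° is staggered. SH at 0° is gauche with OH at 60° (0.6); tBu at 120° is gauche with CN at 180° (0.9); tBu at 120° is gauche with OH at 60° (1.0); Cl at 240° is gauche with CN at 180° (0.6). Total 3.1 kcal/mol.
CN at 240° is eclipsed. SH at 0° is eclipsed with H at 0° (1.8); tBu at 120° is eclipsed with OH at 120° (3.3); Cl at 240° is eclipsed with CN at 240° (1.9). Total 7.0 kcal/mol.
CN at 300° is staggered. SH at 0° is gauche with CN at 300° (0.5); tBu at 120° is gauche with OH at 180° (1.0); Cl at 240° is gauche with CN at 300° (0.6); Cl at 240° is gauche with OH at 180° (0.7). Total 2.8 kcal/mol.
Max at 240° (7.0 kcal/mol), min at 60° (2.7 kcal/mol); barrier = 4.3 kcal/mol.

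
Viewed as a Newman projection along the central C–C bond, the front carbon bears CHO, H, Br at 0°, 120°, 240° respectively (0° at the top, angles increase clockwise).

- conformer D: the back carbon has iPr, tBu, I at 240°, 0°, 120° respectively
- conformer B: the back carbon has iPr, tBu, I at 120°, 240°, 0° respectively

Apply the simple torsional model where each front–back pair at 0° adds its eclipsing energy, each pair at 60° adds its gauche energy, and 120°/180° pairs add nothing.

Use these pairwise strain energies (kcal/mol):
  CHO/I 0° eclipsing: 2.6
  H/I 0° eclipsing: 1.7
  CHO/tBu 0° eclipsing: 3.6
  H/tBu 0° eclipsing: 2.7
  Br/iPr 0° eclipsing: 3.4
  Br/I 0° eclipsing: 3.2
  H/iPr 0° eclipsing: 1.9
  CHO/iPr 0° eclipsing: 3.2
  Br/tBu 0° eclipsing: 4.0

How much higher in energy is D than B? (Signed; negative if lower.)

D (eclipsed): CHO–tBu eclipsed, H–I eclipsed, Br–iPr eclipsed; 3.6 + 1.7 + 3.4 = 8.7 kcal/mol.
B (eclipsed): CHO–I eclipsed, H–iPr eclipsed, Br–tBu eclipsed; 2.6 + 1.9 + 4.0 = 8.5 kcal/mol.
E(D) − E(B) = 8.7 − 8.5 = +0.2 kcal/mol.

+0.2 kcal/mol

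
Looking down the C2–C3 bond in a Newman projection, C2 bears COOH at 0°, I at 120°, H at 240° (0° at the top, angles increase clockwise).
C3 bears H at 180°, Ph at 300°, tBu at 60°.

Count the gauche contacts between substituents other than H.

3

Non-H gauche pairs: COOH(0°)/Ph(300°); COOH(0°)/tBu(60°); I(120°)/tBu(60°) — 3 interactions.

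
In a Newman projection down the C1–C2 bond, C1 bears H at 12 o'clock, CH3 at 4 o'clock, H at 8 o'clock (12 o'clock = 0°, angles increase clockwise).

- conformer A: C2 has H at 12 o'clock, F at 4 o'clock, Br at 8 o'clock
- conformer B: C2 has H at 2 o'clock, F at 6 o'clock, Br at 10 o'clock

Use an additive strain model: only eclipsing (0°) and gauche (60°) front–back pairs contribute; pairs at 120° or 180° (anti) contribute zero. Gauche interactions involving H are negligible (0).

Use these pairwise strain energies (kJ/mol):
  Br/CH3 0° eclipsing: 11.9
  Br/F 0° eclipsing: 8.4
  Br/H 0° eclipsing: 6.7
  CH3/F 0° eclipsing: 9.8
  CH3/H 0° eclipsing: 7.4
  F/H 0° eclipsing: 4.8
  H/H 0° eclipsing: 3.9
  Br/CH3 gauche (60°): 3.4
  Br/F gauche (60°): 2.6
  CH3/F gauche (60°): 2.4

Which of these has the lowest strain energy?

B

A (eclipsed): H(0°)/H(0°) eclipsed 3.9; CH3(120°)/F(120°) eclipsed 9.8; H(240°)/Br(240°) eclipsed 6.7 → 20.4 kJ/mol.
B (staggered): CH3(120°)/F(180°) gauche 2.4 → 2.4 kJ/mol.
B has the lowest total (2.4 kJ/mol).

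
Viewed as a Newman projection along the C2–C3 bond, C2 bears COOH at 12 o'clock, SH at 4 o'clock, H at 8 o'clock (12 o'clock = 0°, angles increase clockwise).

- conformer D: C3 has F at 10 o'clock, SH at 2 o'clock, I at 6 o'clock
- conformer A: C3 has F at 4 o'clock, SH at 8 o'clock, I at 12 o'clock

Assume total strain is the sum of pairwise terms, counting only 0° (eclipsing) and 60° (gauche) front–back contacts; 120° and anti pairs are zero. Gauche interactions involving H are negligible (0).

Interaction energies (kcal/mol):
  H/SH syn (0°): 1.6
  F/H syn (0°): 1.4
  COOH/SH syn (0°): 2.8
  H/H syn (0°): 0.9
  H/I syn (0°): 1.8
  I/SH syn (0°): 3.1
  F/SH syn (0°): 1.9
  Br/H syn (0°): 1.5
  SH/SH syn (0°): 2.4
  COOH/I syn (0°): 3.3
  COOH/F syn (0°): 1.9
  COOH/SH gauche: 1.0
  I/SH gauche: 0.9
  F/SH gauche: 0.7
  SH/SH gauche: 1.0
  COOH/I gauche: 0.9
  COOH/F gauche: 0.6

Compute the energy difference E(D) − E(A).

D (staggered): COOH(0°)/F(300°) gauche 0.6; COOH(0°)/SH(60°) gauche 1.0; SH(120°)/SH(60°) gauche 1.0; SH(120°)/I(180°) gauche 0.9 → 3.5 kcal/mol.
A (eclipsed): COOH(0°)/I(0°) eclipsed 3.3; SH(120°)/F(120°) eclipsed 1.9; H(240°)/SH(240°) eclipsed 1.6 → 6.8 kcal/mol.
E(D) − E(A) = 3.5 − 6.8 = -3.3 kcal/mol.

-3.3 kcal/mol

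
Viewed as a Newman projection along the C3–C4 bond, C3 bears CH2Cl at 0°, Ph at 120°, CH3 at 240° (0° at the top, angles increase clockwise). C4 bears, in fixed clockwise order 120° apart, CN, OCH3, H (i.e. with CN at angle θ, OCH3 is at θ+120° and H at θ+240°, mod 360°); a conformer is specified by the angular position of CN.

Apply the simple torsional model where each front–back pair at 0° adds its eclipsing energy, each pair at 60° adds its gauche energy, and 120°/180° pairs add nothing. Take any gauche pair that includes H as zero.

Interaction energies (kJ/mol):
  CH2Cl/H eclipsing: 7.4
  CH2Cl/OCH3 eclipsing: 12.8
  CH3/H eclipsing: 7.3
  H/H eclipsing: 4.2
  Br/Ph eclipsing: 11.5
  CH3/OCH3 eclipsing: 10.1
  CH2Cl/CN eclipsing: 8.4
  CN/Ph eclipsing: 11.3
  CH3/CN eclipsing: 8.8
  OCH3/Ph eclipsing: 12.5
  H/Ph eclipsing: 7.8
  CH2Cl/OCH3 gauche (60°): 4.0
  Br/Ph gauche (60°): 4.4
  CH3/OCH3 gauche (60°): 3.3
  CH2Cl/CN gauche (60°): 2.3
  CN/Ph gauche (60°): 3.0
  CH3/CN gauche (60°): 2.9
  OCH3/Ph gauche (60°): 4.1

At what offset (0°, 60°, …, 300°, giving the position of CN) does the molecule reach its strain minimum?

60°

CN at 0° is eclipsed. CH2Cl at 0° is eclipsed with CN at 0° (8.4); Ph at 120° is eclipsed with OCH3 at 120° (12.5); CH3 at 240° is eclipsed with H at 240° (7.3). Total 28.2 kJ/mol.
CN at 60° is staggered. CH2Cl at 0° is gauche with CN at 60° (2.3); Ph at 120° is gauche with CN at 60° (3.0); Ph at 120° is gauche with OCH3 at 180° (4.1); CH3 at 240° is gauche with OCH3 at 180° (3.3). Total 12.7 kJ/mol.
CN at 120° is eclipsed. CH2Cl at 0° is eclipsed with H at 0° (7.4); Ph at 120° is eclipsed with CN at 120° (11.3); CH3 at 240° is eclipsed with OCH3 at 240° (10.1). Total 28.8 kJ/mol.
CN at 180° is staggered. CH2Cl at 0° is gauche with OCH3 at 300° (4.0); Ph at 120° is gauche with CN at 180° (3.0); CH3 at 240° is gauche with CN at 180° (2.9); CH3 at 240° is gauche with OCH3 at 300° (3.3). Total 13.2 kJ/mol.
CN at 240° is eclipsed. CH2Cl at 0° is eclipsed with OCH3 at 0° (12.8); Ph at 120° is eclipsed with H at 120° (7.8); CH3 at 240° is eclipsed with CN at 240° (8.8). Total 29.4 kJ/mol.
CN at 300° is staggered. CH2Cl at 0° is gauche with CN at 300° (2.3); CH2Cl at 0° is gauche with OCH3 at 60° (4.0); Ph at 120° is gauche with OCH3 at 60° (4.1); CH3 at 240° is gauche with CN at 300° (2.9). Total 13.3 kJ/mol.
The minimum (12.7 kJ/mol) occurs with CN at 60°.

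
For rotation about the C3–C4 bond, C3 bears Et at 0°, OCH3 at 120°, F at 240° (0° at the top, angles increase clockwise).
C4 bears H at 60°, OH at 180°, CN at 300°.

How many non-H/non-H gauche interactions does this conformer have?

4

Non-H gauche pairs: Et(0°)/CN(300°); OCH3(120°)/OH(180°); F(240°)/OH(180°); F(240°)/CN(300°) — 4 interactions.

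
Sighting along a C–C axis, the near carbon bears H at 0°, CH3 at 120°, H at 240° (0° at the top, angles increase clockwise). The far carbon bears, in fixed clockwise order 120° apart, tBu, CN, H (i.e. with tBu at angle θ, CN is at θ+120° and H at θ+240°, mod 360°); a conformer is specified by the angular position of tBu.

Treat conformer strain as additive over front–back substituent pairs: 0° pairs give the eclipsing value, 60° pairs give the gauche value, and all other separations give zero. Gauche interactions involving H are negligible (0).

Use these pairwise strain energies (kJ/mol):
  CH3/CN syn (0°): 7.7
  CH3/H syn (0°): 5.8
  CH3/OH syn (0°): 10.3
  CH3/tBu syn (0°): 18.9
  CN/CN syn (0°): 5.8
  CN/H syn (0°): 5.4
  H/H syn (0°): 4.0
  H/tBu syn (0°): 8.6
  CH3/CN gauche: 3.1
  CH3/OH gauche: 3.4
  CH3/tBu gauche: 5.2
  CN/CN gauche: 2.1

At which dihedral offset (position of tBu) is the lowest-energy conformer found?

tBu at 0° (eclipsed): H–tBu eclipsed, CH3–CN eclipsed, H–H eclipsed; 8.6 + 7.7 + 4.0 = 20.3 kJ/mol.
tBu at 60° (staggered): CH3–tBu gauche, CH3–CN gauche; 5.2 + 3.1 = 8.3 kJ/mol.
tBu at 120° (eclipsed): H–H eclipsed, CH3–tBu eclipsed, H–CN eclipsed; 4.0 + 18.9 + 5.4 = 28.3 kJ/mol.
tBu at 180° (staggered): CH3–tBu gauche; 5.2 = 5.2 kJ/mol.
tBu at 240° (eclipsed): H–CN eclipsed, CH3–H eclipsed, H–tBu eclipsed; 5.4 + 5.8 + 8.6 = 19.8 kJ/mol.
tBu at 300° (staggered): CH3–CN gauche; 3.1 = 3.1 kJ/mol.
The minimum (3.1 kJ/mol) occurs with tBu at 300°.

300°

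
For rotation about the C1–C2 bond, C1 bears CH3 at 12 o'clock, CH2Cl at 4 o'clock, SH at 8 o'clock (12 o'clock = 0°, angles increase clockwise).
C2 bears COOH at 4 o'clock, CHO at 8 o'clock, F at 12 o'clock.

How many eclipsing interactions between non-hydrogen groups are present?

Non-H eclipsing pairs: CH3(0°)/F(0°); CH2Cl(120°)/COOH(120°); SH(240°)/CHO(240°) — 3 interactions.

3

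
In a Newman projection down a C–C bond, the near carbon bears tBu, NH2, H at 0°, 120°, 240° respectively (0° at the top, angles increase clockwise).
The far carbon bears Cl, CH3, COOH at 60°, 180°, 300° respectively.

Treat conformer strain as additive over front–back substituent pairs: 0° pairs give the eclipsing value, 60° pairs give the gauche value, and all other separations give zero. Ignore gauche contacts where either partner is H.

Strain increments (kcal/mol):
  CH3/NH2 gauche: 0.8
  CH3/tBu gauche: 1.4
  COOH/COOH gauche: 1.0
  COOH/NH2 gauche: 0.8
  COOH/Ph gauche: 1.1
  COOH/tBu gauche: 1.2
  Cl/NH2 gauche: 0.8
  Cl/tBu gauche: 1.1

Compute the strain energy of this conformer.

This conformer (staggered): tBu(0°)/Cl(60°) gauche 1.1; tBu(0°)/COOH(300°) gauche 1.2; NH2(120°)/Cl(60°) gauche 0.8; NH2(120°)/CH3(180°) gauche 0.8 → 3.9 kcal/mol.

3.9 kcal/mol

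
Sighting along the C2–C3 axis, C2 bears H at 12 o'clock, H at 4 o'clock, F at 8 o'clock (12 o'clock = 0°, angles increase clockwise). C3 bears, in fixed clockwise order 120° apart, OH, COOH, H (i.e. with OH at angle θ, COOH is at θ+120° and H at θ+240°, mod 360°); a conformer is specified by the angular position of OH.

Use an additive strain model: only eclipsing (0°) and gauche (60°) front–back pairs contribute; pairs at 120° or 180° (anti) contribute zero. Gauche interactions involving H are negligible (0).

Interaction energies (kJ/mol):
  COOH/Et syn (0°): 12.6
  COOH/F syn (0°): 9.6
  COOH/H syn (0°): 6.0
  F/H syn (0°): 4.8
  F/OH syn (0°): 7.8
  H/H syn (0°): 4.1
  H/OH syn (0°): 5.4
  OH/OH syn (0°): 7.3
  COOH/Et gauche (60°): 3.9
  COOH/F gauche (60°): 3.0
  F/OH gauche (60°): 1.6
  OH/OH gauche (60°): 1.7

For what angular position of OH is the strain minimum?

OH at 0° is eclipsed. H at 0° is eclipsed with OH at 0° (5.4); H at 120° is eclipsed with COOH at 120° (6.0); F at 240° is eclipsed with H at 240° (4.8). Total 16.2 kJ/mol.
OH at 60° is staggered. F at 240° is gauche with COOH at 180° (3.0). Total 3.0 kJ/mol.
OH at 120° is eclipsed. H at 0° is eclipsed with H at 0° (4.1); H at 120° is eclipsed with OH at 120° (5.4); F at 240° is eclipsed with COOH at 240° (9.6). Total 19.1 kJ/mol.
OH at 180° is staggered. F at 240° is gauche with OH at 180° (1.6); F at 240° is gauche with COOH at 300° (3.0). Total 4.6 kJ/mol.
OH at 240° is eclipsed. H at 0° is eclipsed with COOH at 0° (6.0); H at 120° is eclipsed with H at 120° (4.1); F at 240° is eclipsed with OH at 240° (7.8). Total 17.9 kJ/mol.
OH at 300° is staggered. F at 240° is gauche with OH at 300° (1.6). Total 1.6 kJ/mol.
The minimum (1.6 kJ/mol) occurs with OH at 300°.

300°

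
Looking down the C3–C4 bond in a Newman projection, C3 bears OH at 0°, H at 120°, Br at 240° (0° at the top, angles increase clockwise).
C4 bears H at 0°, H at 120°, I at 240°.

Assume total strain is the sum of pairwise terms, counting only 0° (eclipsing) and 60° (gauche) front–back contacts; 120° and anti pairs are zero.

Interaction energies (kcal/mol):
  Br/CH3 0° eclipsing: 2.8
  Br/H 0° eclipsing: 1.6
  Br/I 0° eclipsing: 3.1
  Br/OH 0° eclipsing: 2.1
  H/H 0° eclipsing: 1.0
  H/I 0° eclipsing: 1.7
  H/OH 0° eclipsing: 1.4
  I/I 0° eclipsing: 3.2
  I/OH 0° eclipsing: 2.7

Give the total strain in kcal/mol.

5.5 kcal/mol

This conformer (eclipsed): OH(0°)/H(0°) eclipsed 1.4; H(120°)/H(120°) eclipsed 1.0; Br(240°)/I(240°) eclipsed 3.1 → 5.5 kcal/mol.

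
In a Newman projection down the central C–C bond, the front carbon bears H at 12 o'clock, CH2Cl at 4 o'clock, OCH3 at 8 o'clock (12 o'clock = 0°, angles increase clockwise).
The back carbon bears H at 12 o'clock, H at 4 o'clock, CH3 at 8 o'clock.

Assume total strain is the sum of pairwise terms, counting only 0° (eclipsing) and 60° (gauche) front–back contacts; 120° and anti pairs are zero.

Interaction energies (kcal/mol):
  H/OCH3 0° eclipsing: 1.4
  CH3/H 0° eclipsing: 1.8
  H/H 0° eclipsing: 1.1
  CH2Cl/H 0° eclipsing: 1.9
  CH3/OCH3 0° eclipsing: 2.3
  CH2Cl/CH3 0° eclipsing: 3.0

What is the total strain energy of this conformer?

This conformer (eclipsed): H–H eclipsed, CH2Cl–H eclipsed, OCH3–CH3 eclipsed; 1.1 + 1.9 + 2.3 = 5.3 kcal/mol.

5.3 kcal/mol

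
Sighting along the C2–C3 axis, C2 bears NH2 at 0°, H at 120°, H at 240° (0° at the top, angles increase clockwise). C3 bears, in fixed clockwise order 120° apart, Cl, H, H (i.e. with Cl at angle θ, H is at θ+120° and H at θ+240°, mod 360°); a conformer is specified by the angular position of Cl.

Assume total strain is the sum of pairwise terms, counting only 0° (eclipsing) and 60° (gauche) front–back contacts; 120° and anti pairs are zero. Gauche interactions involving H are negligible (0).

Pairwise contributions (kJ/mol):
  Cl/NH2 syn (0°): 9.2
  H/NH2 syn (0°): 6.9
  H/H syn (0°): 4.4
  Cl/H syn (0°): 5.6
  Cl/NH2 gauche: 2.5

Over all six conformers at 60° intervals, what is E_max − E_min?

18.0 kJ/mol

Cl at 0° (eclipsed): NH2(0°)/Cl(0°) eclipsed 9.2; H(120°)/H(120°) eclipsed 4.4; H(240°)/H(240°) eclipsed 4.4 → 18.0 kJ/mol.
Cl at 60° (staggered): NH2(0°)/Cl(60°) gauche 2.5 → 2.5 kJ/mol.
Cl at 120° (eclipsed): NH2(0°)/H(0°) eclipsed 6.9; H(120°)/Cl(120°) eclipsed 5.6; H(240°)/H(240°) eclipsed 4.4 → 16.9 kJ/mol.
Cl at 180° (staggered): no non-H gauche contacts → 0.0 kJ/mol.
Cl at 240° (eclipsed): NH2(0°)/H(0°) eclipsed 6.9; H(120°)/H(120°) eclipsed 4.4; H(240°)/Cl(240°) eclipsed 5.6 → 16.9 kJ/mol.
Cl at 300° (staggered): NH2(0°)/Cl(300°) gauche 2.5 → 2.5 kJ/mol.
Max at 0° (18.0 kJ/mol), min at 180° (0.0 kJ/mol); barrier = 18.0 kJ/mol.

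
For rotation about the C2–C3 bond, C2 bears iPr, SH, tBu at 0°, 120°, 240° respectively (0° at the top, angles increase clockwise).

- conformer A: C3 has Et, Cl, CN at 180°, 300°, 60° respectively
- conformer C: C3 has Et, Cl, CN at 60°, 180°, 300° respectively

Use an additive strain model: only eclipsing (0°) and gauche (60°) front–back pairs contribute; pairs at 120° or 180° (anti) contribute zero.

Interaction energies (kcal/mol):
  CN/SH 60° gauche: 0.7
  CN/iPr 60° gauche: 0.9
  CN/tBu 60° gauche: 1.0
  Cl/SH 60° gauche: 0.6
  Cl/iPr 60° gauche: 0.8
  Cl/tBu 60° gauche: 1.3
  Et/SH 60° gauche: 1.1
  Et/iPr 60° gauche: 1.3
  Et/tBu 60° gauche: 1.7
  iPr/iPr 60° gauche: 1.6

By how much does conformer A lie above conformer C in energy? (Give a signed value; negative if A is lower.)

+0.3 kcal/mol

A (staggered): iPr–Cl gauche, iPr–CN gauche, SH–Et gauche, SH–CN gauche, tBu–Et gauche, tBu–Cl gauche; 0.8 + 0.9 + 1.1 + 0.7 + 1.7 + 1.3 = 6.5 kcal/mol.
C (staggered): iPr–Et gauche, iPr–CN gauche, SH–Et gauche, SH–Cl gauche, tBu–Cl gauche, tBu–CN gauche; 1.3 + 0.9 + 1.1 + 0.6 + 1.3 + 1.0 = 6.2 kcal/mol.
E(A) − E(C) = 6.5 − 6.2 = +0.3 kcal/mol.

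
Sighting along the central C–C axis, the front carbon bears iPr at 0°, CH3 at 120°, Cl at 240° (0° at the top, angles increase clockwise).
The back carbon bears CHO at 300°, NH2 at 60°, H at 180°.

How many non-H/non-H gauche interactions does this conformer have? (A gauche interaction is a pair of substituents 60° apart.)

4

Non-H gauche pairs: iPr(0°)/CHO(300°); iPr(0°)/NH2(60°); CH3(120°)/NH2(60°); Cl(240°)/CHO(300°) — 4 interactions.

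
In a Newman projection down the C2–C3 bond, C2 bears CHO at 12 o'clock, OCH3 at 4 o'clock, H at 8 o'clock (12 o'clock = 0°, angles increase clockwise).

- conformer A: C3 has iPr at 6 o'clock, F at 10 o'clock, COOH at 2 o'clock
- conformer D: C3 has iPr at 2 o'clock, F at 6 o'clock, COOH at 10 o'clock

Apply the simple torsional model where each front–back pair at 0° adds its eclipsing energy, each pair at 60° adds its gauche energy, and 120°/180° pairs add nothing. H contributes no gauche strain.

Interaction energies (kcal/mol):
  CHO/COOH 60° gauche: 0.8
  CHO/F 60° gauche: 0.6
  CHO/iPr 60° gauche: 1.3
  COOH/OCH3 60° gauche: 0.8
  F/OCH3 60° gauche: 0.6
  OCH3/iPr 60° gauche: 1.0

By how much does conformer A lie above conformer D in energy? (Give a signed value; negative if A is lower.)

-0.5 kcal/mol

A is staggered. CHO at 0° is gauche with F at 300° (0.6); CHO at 0° is gauche with COOH at 60° (0.8); OCH3 at 120° is gauche with iPr at 180° (1.0); OCH3 at 120° is gauche with COOH at 60° (0.8). Total 3.2 kcal/mol.
D is staggered. CHO at 0° is gauche with iPr at 60° (1.3); CHO at 0° is gauche with COOH at 300° (0.8); OCH3 at 120° is gauche with iPr at 60° (1.0); OCH3 at 120° is gauche with F at 180° (0.6). Total 3.7 kcal/mol.
E(A) − E(D) = 3.2 − 3.7 = -0.5 kcal/mol.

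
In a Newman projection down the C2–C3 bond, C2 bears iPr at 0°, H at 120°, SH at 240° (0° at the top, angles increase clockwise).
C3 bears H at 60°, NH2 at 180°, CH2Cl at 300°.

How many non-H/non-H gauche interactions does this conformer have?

Non-H gauche pairs: iPr(0°)/CH2Cl(300°); SH(240°)/NH2(180°); SH(240°)/CH2Cl(300°) — 3 interactions.

3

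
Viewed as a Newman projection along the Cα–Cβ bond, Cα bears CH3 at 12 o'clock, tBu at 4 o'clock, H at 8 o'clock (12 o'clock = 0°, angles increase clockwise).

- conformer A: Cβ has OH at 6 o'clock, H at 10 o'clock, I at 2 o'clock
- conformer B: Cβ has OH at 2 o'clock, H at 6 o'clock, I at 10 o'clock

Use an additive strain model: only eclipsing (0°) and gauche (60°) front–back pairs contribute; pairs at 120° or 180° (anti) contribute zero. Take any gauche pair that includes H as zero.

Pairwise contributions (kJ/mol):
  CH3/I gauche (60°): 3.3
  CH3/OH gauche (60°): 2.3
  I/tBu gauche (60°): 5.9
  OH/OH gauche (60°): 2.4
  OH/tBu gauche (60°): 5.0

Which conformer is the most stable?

B

A (staggered): CH3–I gauche, tBu–OH gauche, tBu–I gauche; 3.3 + 5.0 + 5.9 = 14.2 kJ/mol.
B (staggered): CH3–OH gauche, CH3–I gauche, tBu–OH gauche; 2.3 + 3.3 + 5.0 = 10.6 kJ/mol.
B has the lowest total (10.6 kJ/mol).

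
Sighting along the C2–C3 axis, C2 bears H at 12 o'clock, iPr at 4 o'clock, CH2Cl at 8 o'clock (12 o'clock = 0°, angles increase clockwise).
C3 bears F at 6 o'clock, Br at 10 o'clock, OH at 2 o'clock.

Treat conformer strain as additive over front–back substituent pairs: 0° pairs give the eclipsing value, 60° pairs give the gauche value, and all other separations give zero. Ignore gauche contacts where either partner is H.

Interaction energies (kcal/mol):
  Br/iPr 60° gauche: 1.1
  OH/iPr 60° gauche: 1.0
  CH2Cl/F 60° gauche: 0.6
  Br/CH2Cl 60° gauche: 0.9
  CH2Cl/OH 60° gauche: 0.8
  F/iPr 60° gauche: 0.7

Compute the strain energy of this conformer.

This conformer (staggered): iPr(120°)/F(180°) gauche 0.7; iPr(120°)/OH(60°) gauche 1.0; CH2Cl(240°)/F(180°) gauche 0.6; CH2Cl(240°)/Br(300°) gauche 0.9 → 3.2 kcal/mol.

3.2 kcal/mol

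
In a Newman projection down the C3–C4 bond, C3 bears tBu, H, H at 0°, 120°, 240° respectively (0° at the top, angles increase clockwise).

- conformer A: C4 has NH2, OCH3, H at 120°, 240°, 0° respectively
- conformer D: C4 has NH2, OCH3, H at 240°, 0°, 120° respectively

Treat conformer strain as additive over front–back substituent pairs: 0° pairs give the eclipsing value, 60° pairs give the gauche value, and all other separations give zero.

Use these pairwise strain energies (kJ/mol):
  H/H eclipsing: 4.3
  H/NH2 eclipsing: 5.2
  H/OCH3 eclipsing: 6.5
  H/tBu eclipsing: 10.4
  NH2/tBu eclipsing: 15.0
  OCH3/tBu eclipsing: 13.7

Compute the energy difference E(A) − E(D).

-1.1 kJ/mol

A is eclipsed. tBu at 0° is eclipsed with H at 0° (10.4); H at 120° is eclipsed with NH2 at 120° (5.2); H at 240° is eclipsed with OCH3 at 240° (6.5). Total 22.1 kJ/mol.
D is eclipsed. tBu at 0° is eclipsed with OCH3 at 0° (13.7); H at 120° is eclipsed with H at 120° (4.3); H at 240° is eclipsed with NH2 at 240° (5.2). Total 23.2 kJ/mol.
E(A) − E(D) = 22.1 − 23.2 = -1.1 kJ/mol.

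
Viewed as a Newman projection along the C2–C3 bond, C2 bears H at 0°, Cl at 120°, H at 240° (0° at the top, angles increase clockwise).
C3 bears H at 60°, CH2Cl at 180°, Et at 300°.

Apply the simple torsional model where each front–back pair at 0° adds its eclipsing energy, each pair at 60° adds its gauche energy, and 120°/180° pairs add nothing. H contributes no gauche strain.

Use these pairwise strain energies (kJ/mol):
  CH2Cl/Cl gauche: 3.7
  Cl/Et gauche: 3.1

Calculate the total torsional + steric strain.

This conformer is staggered. Cl at 120° is gauche with CH2Cl at 180° (3.7). Total 3.7 kJ/mol.

3.7 kJ/mol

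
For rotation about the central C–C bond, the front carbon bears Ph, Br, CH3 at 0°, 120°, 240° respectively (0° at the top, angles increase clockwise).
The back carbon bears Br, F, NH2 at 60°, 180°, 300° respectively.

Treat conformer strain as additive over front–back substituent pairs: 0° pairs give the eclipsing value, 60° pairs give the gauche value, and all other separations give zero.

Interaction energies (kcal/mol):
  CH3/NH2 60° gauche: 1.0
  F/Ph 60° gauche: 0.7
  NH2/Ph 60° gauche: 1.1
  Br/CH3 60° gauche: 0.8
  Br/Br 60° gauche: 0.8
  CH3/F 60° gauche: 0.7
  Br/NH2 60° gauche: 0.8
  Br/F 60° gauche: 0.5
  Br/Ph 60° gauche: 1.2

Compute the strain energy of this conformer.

5.3 kcal/mol

This conformer (staggered): Ph(0°)/Br(60°) gauche 1.2; Ph(0°)/NH2(300°) gauche 1.1; Br(120°)/Br(60°) gauche 0.8; Br(120°)/F(180°) gauche 0.5; CH3(240°)/F(180°) gauche 0.7; CH3(240°)/NH2(300°) gauche 1.0 → 5.3 kcal/mol.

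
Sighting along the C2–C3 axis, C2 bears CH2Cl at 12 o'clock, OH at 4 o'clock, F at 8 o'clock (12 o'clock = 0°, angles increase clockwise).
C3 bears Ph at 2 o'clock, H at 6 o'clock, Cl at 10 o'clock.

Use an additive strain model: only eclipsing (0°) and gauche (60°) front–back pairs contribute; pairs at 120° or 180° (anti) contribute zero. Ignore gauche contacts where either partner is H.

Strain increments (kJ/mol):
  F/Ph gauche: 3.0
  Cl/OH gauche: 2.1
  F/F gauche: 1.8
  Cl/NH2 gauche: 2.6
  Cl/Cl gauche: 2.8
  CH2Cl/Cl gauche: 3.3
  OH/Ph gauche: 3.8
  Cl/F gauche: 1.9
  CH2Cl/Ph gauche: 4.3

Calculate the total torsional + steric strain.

13.3 kJ/mol

This conformer (staggered): CH2Cl(0°)/Ph(60°) gauche 4.3; CH2Cl(0°)/Cl(300°) gauche 3.3; OH(120°)/Ph(60°) gauche 3.8; F(240°)/Cl(300°) gauche 1.9 → 13.3 kJ/mol.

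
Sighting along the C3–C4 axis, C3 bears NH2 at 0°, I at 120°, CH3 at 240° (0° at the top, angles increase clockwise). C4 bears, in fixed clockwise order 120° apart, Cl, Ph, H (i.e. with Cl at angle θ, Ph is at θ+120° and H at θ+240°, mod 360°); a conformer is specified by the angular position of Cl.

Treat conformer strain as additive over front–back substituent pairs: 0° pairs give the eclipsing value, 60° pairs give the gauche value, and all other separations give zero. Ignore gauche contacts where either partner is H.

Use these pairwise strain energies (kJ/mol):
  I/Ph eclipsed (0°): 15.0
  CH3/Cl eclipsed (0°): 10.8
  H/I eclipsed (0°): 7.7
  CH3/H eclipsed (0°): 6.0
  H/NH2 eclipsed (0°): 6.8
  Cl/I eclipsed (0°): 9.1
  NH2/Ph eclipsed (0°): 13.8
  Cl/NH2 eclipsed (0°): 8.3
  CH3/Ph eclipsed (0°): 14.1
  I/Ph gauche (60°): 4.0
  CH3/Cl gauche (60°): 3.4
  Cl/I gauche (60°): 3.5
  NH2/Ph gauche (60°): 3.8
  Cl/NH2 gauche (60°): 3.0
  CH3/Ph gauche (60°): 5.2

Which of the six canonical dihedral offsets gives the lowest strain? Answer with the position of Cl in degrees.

Cl at 0° (eclipsed): NH2–Cl eclipsed, I–Ph eclipsed, CH3–H eclipsed; 8.3 + 15.0 + 6.0 = 29.3 kJ/mol.
Cl at 60° (staggered): NH2–Cl gauche, I–Cl gauche, I–Ph gauche, CH3–Ph gauche; 3.0 + 3.5 + 4.0 + 5.2 = 15.7 kJ/mol.
Cl at 120° (eclipsed): NH2–H eclipsed, I–Cl eclipsed, CH3–Ph eclipsed; 6.8 + 9.1 + 14.1 = 30.0 kJ/mol.
Cl at 180° (staggered): NH2–Ph gauche, I–Cl gauche, CH3–Cl gauche, CH3–Ph gauche; 3.8 + 3.5 + 3.4 + 5.2 = 15.9 kJ/mol.
Cl at 240° (eclipsed): NH2–Ph eclipsed, I–H eclipsed, CH3–Cl eclipsed; 13.8 + 7.7 + 10.8 = 32.3 kJ/mol.
Cl at 300° (staggered): NH2–Cl gauche, NH2–Ph gauche, I–Ph gauche, CH3–Cl gauche; 3.0 + 3.8 + 4.0 + 3.4 = 14.2 kJ/mol.
The minimum (14.2 kJ/mol) occurs with Cl at 300°.

300°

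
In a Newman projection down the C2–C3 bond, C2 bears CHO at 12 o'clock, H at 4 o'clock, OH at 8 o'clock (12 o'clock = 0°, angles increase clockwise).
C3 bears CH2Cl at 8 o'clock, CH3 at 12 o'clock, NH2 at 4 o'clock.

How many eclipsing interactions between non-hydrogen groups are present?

Non-H eclipsing pairs: CHO(0°)/CH3(0°); OH(240°)/CH2Cl(240°) — 2 interactions.

2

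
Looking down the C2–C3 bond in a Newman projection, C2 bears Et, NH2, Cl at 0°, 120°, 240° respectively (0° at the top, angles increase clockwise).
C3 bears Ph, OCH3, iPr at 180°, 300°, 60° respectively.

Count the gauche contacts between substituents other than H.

Non-H gauche pairs: Et(0°)/OCH3(300°); Et(0°)/iPr(60°); NH2(120°)/Ph(180°); NH2(120°)/iPr(60°); Cl(240°)/Ph(180°); Cl(240°)/OCH3(300°) — 6 interactions.

6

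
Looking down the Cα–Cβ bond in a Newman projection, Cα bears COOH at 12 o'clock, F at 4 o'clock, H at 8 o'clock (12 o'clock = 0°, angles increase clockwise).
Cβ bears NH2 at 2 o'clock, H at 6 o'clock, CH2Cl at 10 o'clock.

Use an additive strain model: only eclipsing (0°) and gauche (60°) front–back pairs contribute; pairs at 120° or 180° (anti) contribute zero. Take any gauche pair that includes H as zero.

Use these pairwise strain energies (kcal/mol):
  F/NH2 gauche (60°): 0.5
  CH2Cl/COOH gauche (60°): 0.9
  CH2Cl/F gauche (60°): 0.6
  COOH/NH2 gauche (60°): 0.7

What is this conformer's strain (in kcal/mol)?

This conformer (staggered): COOH–NH2 gauche, COOH–CH2Cl gauche, F–NH2 gauche; 0.7 + 0.9 + 0.5 = 2.1 kcal/mol.

2.1 kcal/mol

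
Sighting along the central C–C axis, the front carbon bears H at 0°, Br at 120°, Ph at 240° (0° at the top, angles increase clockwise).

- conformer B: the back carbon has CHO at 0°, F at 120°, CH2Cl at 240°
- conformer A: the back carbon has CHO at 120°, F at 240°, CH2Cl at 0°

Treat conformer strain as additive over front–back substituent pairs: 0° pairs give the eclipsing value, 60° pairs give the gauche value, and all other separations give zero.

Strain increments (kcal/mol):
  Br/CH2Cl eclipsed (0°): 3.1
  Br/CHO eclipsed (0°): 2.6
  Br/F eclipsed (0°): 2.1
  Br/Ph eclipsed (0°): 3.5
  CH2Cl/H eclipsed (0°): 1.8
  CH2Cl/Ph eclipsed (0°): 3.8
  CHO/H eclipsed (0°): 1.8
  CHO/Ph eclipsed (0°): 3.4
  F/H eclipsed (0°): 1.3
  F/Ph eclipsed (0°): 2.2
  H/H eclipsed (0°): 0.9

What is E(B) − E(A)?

B (eclipsed): H(0°)/CHO(0°) eclipsed 1.8; Br(120°)/F(120°) eclipsed 2.1; Ph(240°)/CH2Cl(240°) eclipsed 3.8 → 7.7 kcal/mol.
A (eclipsed): H(0°)/CH2Cl(0°) eclipsed 1.8; Br(120°)/CHO(120°) eclipsed 2.6; Ph(240°)/F(240°) eclipsed 2.2 → 6.6 kcal/mol.
E(B) − E(A) = 7.7 − 6.6 = +1.1 kcal/mol.

+1.1 kcal/mol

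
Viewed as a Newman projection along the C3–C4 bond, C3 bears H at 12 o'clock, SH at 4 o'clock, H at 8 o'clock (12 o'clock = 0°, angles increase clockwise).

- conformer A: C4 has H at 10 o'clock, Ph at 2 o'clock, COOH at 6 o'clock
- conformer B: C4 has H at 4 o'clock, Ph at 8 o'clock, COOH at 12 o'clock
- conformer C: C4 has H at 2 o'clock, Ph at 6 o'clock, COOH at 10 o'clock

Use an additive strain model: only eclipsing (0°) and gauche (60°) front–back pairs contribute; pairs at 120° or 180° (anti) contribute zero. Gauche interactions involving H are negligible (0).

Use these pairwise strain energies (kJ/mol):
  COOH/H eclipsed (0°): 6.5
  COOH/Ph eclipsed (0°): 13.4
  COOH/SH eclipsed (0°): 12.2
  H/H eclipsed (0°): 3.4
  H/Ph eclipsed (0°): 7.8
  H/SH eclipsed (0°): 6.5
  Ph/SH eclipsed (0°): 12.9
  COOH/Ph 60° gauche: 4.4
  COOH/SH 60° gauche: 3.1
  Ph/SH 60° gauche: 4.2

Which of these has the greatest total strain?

A is staggered. SH at 120° is gauche with Ph at 60° (4.2); SH at 120° is gauche with COOH at 180° (3.1). Total 7.3 kJ/mol.
B is eclipsed. H at 0° is eclipsed with COOH at 0° (6.5); SH at 120° is eclipsed with H at 120° (6.5); H at 240° is eclipsed with Ph at 240° (7.8). Total 20.8 kJ/mol.
C is staggered. SH at 120° is gauche with Ph at 180° (4.2). Total 4.2 kJ/mol.
B has the highest total (20.8 kJ/mol).

B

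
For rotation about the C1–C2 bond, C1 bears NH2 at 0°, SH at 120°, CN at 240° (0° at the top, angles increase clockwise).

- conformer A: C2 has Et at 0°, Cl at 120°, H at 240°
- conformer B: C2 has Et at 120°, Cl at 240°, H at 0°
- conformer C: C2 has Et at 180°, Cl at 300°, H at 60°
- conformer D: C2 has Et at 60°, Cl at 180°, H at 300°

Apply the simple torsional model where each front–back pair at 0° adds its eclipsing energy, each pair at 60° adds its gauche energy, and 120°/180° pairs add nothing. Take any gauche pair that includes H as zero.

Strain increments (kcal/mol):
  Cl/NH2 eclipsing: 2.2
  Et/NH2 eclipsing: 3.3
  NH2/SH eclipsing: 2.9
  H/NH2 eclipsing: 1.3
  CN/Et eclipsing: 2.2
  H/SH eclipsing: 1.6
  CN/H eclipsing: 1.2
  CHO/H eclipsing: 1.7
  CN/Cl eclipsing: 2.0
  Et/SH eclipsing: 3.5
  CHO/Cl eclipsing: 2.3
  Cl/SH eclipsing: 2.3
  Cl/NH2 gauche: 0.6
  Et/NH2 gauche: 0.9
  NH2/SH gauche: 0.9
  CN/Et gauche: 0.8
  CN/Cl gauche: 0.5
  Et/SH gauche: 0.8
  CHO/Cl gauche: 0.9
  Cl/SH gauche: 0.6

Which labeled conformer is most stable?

C

A is eclipsed. NH2 at 0° is eclipsed with Et at 0° (3.3); SH at 120° is eclipsed with Cl at 120° (2.3); CN at 240° is eclipsed with H at 240° (1.2). Total 6.8 kcal/mol.
B is eclipsed. NH2 at 0° is eclipsed with H at 0° (1.3); SH at 120° is eclipsed with Et at 120° (3.5); CN at 240° is eclipsed with Cl at 240° (2.0). Total 6.8 kcal/mol.
C is staggered. NH2 at 0° is gauche with Cl at 300° (0.6); SH at 120° is gauche with Et at 180° (0.8); CN at 240° is gauche with Et at 180° (0.8); CN at 240° is gauche with Cl at 300° (0.5). Total 2.7 kcal/mol.
D is staggered. NH2 at 0° is gauche with Et at 60° (0.9); SH at 120° is gauche with Et at 60° (0.8); SH at 120° is gauche with Cl at 180° (0.6); CN at 240° is gauche with Cl at 180° (0.5). Total 2.8 kcal/mol.
C has the lowest total (2.7 kcal/mol).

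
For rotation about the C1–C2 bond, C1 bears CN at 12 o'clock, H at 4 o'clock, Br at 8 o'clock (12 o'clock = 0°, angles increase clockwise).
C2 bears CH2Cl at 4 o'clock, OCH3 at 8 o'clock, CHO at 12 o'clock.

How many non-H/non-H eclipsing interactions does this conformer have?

2

Non-H eclipsing pairs: CN(0°)/CHO(0°); Br(240°)/OCH3(240°) — 2 interactions.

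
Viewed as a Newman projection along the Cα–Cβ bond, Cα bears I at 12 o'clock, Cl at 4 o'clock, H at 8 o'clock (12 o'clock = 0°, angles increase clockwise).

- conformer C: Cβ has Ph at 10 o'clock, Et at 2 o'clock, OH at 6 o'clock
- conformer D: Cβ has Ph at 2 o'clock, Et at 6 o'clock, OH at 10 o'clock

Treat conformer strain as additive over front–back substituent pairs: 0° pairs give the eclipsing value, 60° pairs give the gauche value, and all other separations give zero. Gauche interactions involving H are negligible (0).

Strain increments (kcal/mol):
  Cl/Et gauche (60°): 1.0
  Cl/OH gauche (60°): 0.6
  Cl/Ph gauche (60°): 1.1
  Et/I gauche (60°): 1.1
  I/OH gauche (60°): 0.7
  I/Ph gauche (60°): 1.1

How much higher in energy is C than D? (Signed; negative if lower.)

-0.1 kcal/mol

C (staggered): I(0°)/Ph(300°) gauche 1.1; I(0°)/Et(60°) gauche 1.1; Cl(120°)/Et(60°) gauche 1.0; Cl(120°)/OH(180°) gauche 0.6 → 3.8 kcal/mol.
D (staggered): I(0°)/Ph(60°) gauche 1.1; I(0°)/OH(300°) gauche 0.7; Cl(120°)/Ph(60°) gauche 1.1; Cl(120°)/Et(180°) gauche 1.0 → 3.9 kcal/mol.
E(C) − E(D) = 3.8 − 3.9 = -0.1 kcal/mol.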